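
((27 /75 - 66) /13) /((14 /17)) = -27897 /4550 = -6.13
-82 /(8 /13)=-533 /4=-133.25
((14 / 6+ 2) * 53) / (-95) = -689 / 285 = -2.42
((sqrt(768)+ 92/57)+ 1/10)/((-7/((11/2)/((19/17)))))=-1496 *sqrt(3)/133 -182699/151620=-20.69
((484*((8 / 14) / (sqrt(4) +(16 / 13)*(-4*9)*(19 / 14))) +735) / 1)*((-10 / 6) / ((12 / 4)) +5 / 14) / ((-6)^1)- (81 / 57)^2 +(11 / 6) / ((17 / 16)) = 58546471747 / 2454333588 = 23.85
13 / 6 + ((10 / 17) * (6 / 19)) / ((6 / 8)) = 4679 / 1938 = 2.41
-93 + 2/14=-650/7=-92.86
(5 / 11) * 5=25 / 11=2.27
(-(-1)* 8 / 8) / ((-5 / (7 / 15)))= -7 / 75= -0.09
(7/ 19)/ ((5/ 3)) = 21/ 95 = 0.22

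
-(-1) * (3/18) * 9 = 3/2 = 1.50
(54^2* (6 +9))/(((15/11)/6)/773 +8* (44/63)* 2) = 3914.13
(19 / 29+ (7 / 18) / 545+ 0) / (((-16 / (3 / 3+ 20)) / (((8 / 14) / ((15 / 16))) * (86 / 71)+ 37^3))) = -70461923940067 / 1615903200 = -43605.29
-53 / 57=-0.93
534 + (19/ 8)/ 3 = 12835/ 24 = 534.79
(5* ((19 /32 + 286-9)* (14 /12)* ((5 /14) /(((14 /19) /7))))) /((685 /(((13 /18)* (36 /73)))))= 3656835 /1280128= 2.86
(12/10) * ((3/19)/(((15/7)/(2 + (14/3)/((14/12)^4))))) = 372/931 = 0.40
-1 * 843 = -843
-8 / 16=-1 / 2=-0.50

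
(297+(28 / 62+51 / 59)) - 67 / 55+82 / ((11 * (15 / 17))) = 92209297 / 301785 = 305.55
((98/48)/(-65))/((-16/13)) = 49/1920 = 0.03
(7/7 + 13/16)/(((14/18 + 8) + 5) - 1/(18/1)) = 0.13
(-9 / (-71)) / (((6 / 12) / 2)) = 36 / 71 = 0.51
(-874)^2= 763876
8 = 8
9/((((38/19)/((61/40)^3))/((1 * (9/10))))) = 18385461/1280000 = 14.36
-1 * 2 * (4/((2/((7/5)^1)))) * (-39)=218.40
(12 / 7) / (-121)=-12 / 847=-0.01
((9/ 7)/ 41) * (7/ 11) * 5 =45/ 451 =0.10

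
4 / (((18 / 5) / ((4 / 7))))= 0.63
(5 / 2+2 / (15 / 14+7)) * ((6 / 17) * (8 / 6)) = 1.29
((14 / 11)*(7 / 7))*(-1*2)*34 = -952 / 11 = -86.55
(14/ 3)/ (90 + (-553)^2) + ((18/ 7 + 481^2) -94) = 1485647743337/ 6423879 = 231269.57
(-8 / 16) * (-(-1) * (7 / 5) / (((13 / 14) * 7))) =-7 / 65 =-0.11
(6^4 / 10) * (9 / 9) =648 / 5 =129.60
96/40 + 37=197/5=39.40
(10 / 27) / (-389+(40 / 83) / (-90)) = -830 / 871761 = -0.00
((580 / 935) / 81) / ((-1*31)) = -116 / 469557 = -0.00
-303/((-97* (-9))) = -101/291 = -0.35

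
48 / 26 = 24 / 13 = 1.85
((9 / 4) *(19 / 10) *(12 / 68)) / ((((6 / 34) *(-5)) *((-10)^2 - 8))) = -171 / 18400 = -0.01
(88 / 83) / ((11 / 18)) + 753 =62643 / 83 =754.73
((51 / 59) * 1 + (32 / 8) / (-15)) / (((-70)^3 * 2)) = -529 / 607110000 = -0.00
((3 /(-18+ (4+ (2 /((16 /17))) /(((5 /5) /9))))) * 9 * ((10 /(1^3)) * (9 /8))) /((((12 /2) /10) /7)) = 28350 /41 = 691.46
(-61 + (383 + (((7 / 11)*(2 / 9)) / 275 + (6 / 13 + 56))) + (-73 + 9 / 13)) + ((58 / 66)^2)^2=118229204023 / 385424325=306.75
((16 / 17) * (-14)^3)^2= 6669761.99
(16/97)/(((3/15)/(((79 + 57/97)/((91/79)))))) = 48790400/856219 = 56.98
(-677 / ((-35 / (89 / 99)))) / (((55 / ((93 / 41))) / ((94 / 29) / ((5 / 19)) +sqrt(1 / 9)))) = 10278740029 / 1132968375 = 9.07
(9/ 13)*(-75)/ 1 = -675/ 13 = -51.92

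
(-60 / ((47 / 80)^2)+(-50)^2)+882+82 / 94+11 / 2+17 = 14276935 / 4418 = 3231.54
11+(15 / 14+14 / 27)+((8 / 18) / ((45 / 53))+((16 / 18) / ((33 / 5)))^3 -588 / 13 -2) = -34.11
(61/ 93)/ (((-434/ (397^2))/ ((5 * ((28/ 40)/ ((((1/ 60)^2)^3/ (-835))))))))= 31212142445520000000/ 961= 32478816280457856.40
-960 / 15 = -64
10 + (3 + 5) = 18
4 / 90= 2 / 45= 0.04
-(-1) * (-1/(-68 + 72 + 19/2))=-0.07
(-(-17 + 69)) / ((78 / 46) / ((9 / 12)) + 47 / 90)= -107640 / 5761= -18.68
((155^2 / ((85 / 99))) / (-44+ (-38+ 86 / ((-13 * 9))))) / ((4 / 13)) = -1099.19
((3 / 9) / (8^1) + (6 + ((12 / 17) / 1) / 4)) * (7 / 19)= 17759 / 7752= 2.29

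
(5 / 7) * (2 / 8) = 5 / 28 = 0.18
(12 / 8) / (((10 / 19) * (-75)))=-19 / 500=-0.04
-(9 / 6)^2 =-2.25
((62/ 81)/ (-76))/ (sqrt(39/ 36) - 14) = 31 * sqrt(39)/ 3599721 + 868/ 1199907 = 0.00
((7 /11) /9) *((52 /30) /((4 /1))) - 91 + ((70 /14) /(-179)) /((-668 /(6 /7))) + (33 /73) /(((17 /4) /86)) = -31552599099587 /385625529135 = -81.82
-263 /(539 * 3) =-263 /1617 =-0.16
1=1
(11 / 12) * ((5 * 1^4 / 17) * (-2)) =-0.54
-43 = -43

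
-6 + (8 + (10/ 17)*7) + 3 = 155/ 17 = 9.12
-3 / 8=-0.38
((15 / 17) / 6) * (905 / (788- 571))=4525 / 7378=0.61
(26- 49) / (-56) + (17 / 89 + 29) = 147535 / 4984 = 29.60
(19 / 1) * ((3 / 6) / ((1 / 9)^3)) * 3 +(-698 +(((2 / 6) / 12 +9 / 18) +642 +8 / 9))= 248663 / 12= 20721.92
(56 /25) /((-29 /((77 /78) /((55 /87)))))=-196 /1625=-0.12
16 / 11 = 1.45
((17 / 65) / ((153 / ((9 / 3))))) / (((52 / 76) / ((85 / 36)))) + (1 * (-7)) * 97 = -12392785 / 18252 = -678.98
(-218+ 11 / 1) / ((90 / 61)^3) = -5220563 / 81000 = -64.45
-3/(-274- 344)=1/206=0.00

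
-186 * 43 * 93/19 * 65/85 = -9669582/323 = -29936.79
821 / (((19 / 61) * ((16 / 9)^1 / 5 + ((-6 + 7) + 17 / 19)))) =2253645 / 1924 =1171.33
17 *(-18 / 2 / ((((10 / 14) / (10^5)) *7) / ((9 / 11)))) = -27540000 / 11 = -2503636.36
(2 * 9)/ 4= 9/ 2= 4.50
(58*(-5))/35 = -58/7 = -8.29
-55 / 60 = -11 / 12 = -0.92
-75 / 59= -1.27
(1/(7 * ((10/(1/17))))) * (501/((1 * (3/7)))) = 0.98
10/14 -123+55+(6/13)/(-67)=-410283/6097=-67.29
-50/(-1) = 50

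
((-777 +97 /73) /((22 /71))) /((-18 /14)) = 14071064 /7227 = 1947.01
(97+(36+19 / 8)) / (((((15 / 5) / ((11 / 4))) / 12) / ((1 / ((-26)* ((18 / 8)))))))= -3971 / 156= -25.46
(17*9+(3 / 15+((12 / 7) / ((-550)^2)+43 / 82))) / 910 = 0.17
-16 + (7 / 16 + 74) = 935 / 16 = 58.44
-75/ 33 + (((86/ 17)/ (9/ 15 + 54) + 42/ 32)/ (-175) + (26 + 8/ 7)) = 3553858249/ 142942800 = 24.86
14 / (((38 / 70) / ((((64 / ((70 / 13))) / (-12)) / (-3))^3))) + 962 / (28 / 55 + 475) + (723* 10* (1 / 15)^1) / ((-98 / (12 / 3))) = -7420500335362 / 443750373675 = -16.72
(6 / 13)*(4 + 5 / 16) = 207 / 104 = 1.99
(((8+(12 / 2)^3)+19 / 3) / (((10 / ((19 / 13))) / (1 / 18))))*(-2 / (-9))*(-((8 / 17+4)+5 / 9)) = -2.09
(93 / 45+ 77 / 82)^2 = 13667809 / 1512900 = 9.03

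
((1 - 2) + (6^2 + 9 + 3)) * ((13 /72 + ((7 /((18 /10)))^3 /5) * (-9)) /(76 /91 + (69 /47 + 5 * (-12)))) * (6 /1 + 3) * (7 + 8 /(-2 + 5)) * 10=1996125705665 /26651052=74898.57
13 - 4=9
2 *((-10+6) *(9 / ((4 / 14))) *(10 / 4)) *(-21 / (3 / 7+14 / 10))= 231525 / 32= 7235.16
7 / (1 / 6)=42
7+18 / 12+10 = 37 / 2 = 18.50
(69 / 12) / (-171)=-23 / 684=-0.03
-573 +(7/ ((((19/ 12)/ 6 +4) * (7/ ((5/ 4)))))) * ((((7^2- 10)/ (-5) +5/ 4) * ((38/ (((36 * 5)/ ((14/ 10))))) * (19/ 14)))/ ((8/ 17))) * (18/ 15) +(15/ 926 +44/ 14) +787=856464973319/ 3979948000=215.20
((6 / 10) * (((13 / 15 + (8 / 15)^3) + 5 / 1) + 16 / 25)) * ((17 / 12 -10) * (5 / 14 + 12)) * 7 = -50053571 / 16875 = -2966.14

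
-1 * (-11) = 11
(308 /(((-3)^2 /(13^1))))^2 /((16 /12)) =4008004 /27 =148444.59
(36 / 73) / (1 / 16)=576 / 73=7.89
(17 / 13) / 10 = 17 / 130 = 0.13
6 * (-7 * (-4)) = 168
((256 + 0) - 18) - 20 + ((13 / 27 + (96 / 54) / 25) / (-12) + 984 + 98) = 10529627 / 8100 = 1299.95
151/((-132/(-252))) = 288.27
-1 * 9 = -9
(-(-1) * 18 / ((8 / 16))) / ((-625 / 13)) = -468 / 625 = -0.75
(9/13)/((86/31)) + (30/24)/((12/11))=37441/26832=1.40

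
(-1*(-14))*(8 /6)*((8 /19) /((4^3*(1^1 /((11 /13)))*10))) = 77 /7410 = 0.01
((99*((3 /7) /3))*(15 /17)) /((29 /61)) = 26.25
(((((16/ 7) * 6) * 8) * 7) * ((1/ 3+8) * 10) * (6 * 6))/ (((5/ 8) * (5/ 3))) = 2211840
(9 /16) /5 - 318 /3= -8471 /80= -105.89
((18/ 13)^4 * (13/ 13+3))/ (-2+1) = -419904/ 28561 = -14.70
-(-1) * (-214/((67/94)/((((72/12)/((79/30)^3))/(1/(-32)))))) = 104281344000/33033613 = 3156.83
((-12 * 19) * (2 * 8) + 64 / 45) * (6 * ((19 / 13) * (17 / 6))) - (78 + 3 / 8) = -424390859 / 4680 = -90681.81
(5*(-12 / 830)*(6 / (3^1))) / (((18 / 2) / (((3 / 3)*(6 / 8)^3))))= -9 / 1328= -0.01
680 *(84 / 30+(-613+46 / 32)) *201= -166411317 / 2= -83205658.50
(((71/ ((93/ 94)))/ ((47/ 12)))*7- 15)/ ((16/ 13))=45643/ 496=92.02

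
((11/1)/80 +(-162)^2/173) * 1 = 2101423/13840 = 151.84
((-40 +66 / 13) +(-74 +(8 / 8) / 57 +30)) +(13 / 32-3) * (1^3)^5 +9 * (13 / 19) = -1786495 / 23712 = -75.34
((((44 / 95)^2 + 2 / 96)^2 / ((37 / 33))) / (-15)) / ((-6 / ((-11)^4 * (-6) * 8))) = -1674030802773659 / 4339689300000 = -385.75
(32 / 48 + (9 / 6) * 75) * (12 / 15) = 1358 / 15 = 90.53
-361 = -361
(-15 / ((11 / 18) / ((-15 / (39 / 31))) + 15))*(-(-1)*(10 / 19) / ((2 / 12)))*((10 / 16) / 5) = -313875 / 792433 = -0.40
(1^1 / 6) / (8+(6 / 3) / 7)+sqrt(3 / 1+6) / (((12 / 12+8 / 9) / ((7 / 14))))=4817 / 5916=0.81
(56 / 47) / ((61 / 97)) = 5432 / 2867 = 1.89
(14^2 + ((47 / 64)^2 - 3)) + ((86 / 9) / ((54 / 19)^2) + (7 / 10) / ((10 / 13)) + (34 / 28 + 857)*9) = 37245099141743 / 4702924800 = 7919.56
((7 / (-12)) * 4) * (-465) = 1085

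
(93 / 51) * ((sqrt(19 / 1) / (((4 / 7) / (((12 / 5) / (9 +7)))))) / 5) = 651 * sqrt(19) / 6800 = 0.42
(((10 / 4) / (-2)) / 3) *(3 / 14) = -5 / 56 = -0.09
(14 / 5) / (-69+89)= 7 / 50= 0.14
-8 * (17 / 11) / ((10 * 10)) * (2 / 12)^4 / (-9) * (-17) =-289 / 1603800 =-0.00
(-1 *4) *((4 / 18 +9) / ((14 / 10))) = -1660 / 63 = -26.35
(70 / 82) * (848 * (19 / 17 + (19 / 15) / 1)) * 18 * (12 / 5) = 259854336 / 3485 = 74563.65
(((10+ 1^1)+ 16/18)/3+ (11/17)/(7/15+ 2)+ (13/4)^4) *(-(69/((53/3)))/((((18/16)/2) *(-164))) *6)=11578694753/393643296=29.41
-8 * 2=-16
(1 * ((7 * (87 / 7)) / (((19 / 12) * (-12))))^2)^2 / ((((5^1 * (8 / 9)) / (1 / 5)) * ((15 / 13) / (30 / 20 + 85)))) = 386534017467 / 260642000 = 1483.01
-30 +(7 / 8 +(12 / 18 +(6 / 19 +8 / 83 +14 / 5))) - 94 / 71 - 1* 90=-1566240553 / 13436040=-116.57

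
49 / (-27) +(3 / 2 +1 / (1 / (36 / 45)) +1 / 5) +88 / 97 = 8341 / 5238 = 1.59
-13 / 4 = -3.25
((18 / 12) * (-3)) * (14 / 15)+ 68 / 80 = -67 / 20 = -3.35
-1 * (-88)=88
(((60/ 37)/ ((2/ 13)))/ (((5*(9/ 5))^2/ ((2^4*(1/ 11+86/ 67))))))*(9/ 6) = 1053520/ 245421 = 4.29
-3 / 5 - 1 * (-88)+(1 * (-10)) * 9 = -13 / 5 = -2.60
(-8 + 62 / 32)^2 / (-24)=-1.53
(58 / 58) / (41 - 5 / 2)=2 / 77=0.03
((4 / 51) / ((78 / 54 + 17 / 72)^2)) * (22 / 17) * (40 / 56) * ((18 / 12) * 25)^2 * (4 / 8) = 48600000 / 2692613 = 18.05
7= 7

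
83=83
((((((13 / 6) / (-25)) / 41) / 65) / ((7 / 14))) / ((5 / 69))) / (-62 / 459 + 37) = -10557 / 433600625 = -0.00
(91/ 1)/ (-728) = -1/ 8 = -0.12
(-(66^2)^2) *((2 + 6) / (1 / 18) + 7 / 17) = -46582976880 / 17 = -2740175110.59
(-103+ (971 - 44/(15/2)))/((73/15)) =12932/73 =177.15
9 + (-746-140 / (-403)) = -296871 / 403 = -736.65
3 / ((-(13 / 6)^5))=-23328 / 371293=-0.06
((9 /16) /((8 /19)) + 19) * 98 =127547 /64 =1992.92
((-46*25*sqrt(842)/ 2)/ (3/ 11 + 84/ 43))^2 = 62283077326250/ 1108809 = 56171150.60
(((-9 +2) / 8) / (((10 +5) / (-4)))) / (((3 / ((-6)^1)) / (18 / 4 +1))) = -77 / 30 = -2.57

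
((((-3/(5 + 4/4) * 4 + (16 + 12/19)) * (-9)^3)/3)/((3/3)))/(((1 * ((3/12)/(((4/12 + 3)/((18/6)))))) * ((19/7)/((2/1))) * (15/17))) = -4763808/361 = -13196.14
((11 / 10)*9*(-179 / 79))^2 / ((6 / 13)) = 1360813311 / 1248200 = 1090.22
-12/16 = -3/4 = -0.75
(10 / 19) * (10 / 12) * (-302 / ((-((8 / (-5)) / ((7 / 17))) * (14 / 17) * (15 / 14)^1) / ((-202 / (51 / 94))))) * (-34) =-250878950 / 513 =-489042.79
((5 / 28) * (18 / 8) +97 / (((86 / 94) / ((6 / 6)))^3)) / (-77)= -1131510887 / 685668368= -1.65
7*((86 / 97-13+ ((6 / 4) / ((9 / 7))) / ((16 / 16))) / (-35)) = 6371 / 2910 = 2.19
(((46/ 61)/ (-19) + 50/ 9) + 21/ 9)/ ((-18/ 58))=-25.29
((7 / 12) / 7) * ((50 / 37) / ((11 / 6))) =25 / 407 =0.06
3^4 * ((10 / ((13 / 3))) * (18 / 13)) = 258.82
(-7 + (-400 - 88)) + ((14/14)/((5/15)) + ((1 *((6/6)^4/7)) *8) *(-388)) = -6548/7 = -935.43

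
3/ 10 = 0.30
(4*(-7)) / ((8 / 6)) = -21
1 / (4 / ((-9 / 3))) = -3 / 4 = -0.75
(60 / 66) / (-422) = -5 / 2321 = -0.00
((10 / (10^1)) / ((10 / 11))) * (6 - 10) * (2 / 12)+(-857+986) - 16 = 1684 / 15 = 112.27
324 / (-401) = -324 / 401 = -0.81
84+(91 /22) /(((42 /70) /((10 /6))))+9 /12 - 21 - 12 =25043 /396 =63.24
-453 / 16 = -28.31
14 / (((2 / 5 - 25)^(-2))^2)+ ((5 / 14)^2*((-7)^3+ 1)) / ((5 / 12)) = 157013029476 / 30625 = 5126956.06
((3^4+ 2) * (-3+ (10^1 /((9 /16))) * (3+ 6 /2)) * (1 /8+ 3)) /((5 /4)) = 129065 /6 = 21510.83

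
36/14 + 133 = 949/7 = 135.57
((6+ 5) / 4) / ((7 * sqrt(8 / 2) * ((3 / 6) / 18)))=7.07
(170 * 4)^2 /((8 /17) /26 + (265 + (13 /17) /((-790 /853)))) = 80730416000 /46125353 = 1750.24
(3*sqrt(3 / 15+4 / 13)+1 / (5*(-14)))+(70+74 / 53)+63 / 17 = 77.23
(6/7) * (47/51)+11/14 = 375/238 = 1.58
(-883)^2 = 779689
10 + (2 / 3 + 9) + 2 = 65 / 3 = 21.67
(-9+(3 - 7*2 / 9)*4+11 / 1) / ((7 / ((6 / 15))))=4 / 9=0.44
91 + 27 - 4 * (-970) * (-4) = -15402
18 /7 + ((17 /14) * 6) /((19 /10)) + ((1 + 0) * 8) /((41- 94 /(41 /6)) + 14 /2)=309958 /46683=6.64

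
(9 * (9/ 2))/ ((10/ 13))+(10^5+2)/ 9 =669839/ 60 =11163.98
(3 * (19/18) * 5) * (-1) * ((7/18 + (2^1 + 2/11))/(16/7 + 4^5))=-338485/8534592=-0.04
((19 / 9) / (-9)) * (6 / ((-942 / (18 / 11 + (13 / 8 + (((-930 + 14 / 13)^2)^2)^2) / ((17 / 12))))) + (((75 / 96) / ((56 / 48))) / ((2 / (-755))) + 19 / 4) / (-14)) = 584708316086195935772.29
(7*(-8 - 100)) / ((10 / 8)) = -3024 / 5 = -604.80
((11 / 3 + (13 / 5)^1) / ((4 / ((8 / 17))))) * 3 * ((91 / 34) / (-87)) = -8554 / 125715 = -0.07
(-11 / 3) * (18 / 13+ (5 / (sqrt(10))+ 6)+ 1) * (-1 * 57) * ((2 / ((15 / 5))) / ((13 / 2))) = 213.62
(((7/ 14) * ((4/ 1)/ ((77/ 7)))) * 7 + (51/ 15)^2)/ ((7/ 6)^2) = 127044/ 13475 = 9.43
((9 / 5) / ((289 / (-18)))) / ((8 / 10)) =-81 / 578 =-0.14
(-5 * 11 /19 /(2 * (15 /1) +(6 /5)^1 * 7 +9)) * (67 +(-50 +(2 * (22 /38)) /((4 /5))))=-192775 /171114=-1.13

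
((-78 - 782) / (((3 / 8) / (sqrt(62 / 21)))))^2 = 2934732800 / 189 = 15527686.77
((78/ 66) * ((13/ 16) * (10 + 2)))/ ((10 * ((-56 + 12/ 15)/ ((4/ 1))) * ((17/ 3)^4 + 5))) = -0.00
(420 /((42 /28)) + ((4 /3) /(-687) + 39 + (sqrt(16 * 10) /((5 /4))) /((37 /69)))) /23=48 * sqrt(10) /185 + 28585 /2061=14.69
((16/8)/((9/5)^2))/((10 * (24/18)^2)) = 5/144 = 0.03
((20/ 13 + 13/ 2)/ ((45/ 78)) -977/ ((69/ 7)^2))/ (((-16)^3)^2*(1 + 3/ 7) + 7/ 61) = 39419786/ 243622793563245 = 0.00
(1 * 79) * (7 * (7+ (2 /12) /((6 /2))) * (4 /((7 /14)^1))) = 280924 /9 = 31213.78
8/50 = 4/25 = 0.16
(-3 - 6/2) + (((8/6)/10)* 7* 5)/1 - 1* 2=-10/3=-3.33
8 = 8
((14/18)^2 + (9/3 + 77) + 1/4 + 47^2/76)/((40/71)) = 1501366/7695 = 195.11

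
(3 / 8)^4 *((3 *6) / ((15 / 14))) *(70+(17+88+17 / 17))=18711 / 320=58.47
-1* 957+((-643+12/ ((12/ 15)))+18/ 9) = -1583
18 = 18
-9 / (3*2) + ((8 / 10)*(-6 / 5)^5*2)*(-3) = 10.44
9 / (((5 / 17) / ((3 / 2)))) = 459 / 10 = 45.90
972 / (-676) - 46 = -8017 / 169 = -47.44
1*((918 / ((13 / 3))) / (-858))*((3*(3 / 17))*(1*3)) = -729 / 1859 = -0.39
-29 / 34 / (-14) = 29 / 476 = 0.06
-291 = -291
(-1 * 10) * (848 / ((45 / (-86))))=145856 / 9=16206.22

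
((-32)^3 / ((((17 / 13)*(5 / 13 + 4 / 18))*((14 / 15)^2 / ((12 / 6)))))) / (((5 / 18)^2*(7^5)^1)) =-72666906624 / 994016401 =-73.10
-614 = -614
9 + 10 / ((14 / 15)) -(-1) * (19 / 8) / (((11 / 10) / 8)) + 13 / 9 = 38.43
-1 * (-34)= 34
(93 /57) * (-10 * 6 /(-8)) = 465 /38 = 12.24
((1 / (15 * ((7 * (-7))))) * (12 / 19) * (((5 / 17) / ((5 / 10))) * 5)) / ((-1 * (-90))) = -0.00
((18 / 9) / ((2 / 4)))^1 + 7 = 11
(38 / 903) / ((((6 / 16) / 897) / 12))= 363584 / 301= 1207.92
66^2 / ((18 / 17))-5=4109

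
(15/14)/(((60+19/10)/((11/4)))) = 825/17332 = 0.05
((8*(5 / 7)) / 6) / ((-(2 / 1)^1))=-0.48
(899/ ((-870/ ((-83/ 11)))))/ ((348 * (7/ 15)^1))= 2573/ 53592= 0.05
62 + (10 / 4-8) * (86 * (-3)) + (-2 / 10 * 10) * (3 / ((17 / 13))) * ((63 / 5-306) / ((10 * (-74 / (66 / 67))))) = 1558456546 / 1053575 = 1479.21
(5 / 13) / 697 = 0.00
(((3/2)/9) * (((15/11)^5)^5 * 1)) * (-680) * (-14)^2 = -5609126183716607093811035156250000/108347059433883722041830251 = -51769990.00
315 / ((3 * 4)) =105 / 4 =26.25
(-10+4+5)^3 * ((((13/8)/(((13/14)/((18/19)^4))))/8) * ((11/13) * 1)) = -505197/3388346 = -0.15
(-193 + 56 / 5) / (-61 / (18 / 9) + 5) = 606 / 85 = 7.13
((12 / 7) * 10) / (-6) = -20 / 7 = -2.86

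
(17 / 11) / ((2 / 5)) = 85 / 22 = 3.86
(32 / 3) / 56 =4 / 21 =0.19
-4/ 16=-1/ 4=-0.25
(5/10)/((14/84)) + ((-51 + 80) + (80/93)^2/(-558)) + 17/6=168104213/4826142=34.83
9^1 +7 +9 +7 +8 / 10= 164 / 5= 32.80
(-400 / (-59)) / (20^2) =1 / 59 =0.02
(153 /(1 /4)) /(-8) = -153 /2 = -76.50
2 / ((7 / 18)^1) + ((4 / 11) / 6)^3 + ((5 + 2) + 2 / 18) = 3082652 / 251559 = 12.25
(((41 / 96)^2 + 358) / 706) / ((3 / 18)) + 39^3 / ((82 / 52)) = 1672623631673 / 44461056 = 37619.97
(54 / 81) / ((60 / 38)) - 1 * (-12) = 559 / 45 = 12.42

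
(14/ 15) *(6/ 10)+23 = 589/ 25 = 23.56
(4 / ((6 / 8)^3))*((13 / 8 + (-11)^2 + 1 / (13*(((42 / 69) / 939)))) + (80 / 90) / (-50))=2287.62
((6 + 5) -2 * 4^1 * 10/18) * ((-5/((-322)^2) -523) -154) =-4141450307/933156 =-4438.11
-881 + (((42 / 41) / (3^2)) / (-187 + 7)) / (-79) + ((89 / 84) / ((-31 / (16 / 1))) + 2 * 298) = -54189083891 / 189773010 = -285.55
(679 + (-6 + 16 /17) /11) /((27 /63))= 888209 /561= 1583.26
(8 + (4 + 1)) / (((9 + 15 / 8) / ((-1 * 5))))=-520 / 87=-5.98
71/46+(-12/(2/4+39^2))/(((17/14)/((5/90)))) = 11016127/7138878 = 1.54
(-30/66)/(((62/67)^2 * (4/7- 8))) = 157115/2198768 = 0.07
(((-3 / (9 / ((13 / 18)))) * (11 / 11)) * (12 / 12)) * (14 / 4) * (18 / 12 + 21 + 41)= -11557 / 216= -53.50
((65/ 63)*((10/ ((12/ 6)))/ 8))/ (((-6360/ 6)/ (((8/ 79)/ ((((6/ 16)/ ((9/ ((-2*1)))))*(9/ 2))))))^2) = 416/ 9940059423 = 0.00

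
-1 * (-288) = 288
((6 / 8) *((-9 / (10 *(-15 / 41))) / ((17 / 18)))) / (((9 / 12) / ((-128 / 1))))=-141696 / 425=-333.40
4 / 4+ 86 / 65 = 151 / 65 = 2.32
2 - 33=-31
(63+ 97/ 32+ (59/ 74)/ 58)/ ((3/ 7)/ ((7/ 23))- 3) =-37039443/ 892736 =-41.49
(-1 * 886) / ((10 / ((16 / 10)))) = -3544 / 25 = -141.76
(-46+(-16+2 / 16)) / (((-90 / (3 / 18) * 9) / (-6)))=-11 / 144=-0.08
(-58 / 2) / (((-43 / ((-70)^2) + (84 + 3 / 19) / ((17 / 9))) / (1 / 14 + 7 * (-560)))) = 179918057550 / 70502011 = 2551.96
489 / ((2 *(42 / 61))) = 9943 / 28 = 355.11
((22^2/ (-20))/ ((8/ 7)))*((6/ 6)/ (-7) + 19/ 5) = -1936/ 25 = -77.44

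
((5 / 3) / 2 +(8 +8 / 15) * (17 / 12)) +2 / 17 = 19951 / 1530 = 13.04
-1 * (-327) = 327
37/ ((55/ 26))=17.49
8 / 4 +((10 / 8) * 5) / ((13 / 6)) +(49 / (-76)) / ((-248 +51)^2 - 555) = 184613167 / 37794952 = 4.88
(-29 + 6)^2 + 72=601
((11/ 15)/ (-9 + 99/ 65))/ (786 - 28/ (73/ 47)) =-10439/ 81738396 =-0.00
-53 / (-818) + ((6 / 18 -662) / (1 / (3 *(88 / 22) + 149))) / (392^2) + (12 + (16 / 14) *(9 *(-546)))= -150961250527 / 26935104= -5604.63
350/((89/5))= 1750/89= 19.66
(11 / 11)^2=1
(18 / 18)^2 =1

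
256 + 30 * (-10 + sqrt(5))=-44 + 30 * sqrt(5)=23.08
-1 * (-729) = 729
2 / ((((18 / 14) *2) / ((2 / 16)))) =7 / 72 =0.10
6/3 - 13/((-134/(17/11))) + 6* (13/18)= 28669/4422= 6.48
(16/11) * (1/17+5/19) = 1664/3553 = 0.47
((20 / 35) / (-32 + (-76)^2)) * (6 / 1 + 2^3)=1 / 718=0.00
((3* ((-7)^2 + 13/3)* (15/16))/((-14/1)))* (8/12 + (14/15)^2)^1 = -346/21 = -16.48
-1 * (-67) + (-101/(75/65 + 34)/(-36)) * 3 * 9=126415/1828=69.15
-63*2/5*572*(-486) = 35026992/5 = 7005398.40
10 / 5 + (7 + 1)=10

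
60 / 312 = 5 / 26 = 0.19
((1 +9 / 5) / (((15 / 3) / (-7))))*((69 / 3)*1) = -2254 / 25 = -90.16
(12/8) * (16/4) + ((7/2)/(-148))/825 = 1465193/244200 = 6.00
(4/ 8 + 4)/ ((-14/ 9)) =-81/ 28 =-2.89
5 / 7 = 0.71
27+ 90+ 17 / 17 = 118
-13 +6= -7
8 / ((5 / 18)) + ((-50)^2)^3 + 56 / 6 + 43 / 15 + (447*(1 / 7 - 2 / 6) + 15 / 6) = 15624999958.36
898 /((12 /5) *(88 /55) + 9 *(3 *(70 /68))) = 763300 /26889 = 28.39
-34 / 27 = -1.26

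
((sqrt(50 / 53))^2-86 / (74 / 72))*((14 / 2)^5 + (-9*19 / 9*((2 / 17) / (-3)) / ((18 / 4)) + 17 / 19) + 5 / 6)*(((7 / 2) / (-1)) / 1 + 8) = -6257871.39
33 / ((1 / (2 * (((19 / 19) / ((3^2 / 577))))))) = 12694 / 3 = 4231.33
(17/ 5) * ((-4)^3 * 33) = -35904/ 5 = -7180.80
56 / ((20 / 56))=156.80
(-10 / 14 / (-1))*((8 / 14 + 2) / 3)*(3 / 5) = 18 / 49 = 0.37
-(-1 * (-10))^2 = -100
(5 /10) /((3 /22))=11 /3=3.67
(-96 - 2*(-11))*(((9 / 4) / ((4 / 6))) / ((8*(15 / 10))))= -333 / 16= -20.81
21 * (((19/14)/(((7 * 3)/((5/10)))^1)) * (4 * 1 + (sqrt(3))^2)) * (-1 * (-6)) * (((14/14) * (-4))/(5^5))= -114/3125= -0.04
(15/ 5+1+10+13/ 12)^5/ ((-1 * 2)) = -194264244901/ 497664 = -390352.22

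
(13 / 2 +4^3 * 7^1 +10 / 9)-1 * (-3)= 8255 / 18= 458.61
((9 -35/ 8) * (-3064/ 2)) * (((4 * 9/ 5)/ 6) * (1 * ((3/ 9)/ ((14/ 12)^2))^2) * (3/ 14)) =-9182808/ 84035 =-109.27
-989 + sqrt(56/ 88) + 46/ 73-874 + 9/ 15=-679546/ 365 + sqrt(77)/ 11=-1860.97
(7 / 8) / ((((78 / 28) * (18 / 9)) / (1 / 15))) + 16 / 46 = 38567 / 107640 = 0.36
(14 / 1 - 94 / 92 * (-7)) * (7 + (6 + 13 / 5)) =37947 / 115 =329.97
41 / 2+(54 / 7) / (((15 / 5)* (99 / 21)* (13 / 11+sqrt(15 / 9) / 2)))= 60215 / 2846-132* sqrt(15) / 1423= 20.80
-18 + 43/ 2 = 3.50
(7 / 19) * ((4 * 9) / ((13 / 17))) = 17.34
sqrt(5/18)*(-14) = -7*sqrt(10)/3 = -7.38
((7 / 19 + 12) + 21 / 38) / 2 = 491 / 76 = 6.46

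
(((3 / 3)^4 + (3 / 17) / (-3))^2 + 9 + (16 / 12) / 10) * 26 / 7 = 1129258 / 30345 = 37.21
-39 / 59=-0.66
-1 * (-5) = 5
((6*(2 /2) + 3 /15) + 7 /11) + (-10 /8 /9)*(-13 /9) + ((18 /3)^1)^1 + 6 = 19.04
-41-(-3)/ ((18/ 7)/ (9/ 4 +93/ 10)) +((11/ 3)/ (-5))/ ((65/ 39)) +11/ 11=-5393/ 200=-26.96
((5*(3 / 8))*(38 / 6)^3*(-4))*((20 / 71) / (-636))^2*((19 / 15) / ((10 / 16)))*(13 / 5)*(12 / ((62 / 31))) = -13553384 / 1146973689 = -0.01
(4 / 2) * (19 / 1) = 38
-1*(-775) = 775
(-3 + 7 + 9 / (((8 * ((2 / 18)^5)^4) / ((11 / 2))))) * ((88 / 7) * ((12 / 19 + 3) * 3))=2740617420776990061253551 / 266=10303073010439812260351.70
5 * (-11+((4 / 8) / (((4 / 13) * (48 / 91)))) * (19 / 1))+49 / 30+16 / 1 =490181 / 1920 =255.30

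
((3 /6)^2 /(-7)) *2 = -1 /14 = -0.07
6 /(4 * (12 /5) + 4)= 15 /34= 0.44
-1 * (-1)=1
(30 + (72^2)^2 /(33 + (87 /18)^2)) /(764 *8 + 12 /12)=967519686 /12403277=78.01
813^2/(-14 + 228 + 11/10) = 734410/239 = 3072.85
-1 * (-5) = 5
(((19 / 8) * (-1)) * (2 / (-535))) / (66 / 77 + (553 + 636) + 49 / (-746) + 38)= 49609 / 6860333890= 0.00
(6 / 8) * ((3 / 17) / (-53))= -9 / 3604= -0.00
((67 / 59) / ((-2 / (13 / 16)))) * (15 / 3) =-4355 / 1888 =-2.31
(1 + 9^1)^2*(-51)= -5100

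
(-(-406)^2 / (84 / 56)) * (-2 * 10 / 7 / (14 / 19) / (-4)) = -319580 / 3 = -106526.67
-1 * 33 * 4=-132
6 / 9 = 2 / 3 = 0.67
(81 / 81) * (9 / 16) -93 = -1479 / 16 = -92.44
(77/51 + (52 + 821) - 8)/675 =44192/34425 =1.28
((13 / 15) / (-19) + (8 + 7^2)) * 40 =129856 / 57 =2278.18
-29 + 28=-1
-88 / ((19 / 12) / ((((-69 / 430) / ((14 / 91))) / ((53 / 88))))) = 20839104 / 216505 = 96.25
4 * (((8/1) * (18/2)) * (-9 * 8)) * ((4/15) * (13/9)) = -39936/5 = -7987.20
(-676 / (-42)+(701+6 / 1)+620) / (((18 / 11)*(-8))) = -310255 / 3024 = -102.60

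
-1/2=-0.50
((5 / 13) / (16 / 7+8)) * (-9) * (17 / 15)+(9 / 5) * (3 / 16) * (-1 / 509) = -0.38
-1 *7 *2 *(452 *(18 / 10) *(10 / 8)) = -14238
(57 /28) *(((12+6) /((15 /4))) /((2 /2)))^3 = 225.13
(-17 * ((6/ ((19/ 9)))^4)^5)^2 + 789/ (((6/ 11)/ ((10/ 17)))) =9707271066306714672222312003017810919430153439478965072360236622450309153/ 24021103777163163860331603517908776238734375447210417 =404114280357733031171.19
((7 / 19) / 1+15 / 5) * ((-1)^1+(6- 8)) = -192 / 19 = -10.11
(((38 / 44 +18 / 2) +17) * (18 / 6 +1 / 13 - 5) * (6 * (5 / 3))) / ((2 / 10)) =-2583.04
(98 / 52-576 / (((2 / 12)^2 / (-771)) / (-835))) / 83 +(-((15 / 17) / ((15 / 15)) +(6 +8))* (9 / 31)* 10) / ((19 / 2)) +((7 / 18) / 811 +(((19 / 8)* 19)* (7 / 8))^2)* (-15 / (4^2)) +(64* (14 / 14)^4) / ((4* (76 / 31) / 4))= -277076270950283743028533 / 1722692251877376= -160839099.76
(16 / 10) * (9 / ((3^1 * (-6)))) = -0.80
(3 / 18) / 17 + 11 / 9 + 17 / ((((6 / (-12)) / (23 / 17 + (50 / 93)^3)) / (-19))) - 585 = 10682805503 / 27348138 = 390.62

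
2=2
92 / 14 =46 / 7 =6.57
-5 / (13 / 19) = -95 / 13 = -7.31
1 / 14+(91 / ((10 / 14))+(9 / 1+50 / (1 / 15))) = 62053 / 70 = 886.47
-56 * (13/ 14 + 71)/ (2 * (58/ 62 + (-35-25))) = 62434/ 1831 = 34.10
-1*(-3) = 3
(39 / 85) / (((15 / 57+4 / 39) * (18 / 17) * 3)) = 3211 / 8130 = 0.39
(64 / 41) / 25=64 / 1025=0.06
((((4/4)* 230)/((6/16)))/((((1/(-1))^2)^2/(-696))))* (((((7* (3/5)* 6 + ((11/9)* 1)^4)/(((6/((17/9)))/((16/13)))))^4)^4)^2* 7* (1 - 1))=0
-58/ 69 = -0.84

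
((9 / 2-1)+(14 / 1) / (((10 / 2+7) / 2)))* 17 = 595 / 6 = 99.17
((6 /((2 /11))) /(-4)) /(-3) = 11 /4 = 2.75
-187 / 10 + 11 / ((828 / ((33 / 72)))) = -1857427 / 99360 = -18.69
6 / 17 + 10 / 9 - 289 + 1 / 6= -87935 / 306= -287.37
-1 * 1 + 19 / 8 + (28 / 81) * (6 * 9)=20.04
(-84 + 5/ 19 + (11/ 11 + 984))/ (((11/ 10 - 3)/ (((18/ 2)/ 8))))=-192645/ 361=-533.64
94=94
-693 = -693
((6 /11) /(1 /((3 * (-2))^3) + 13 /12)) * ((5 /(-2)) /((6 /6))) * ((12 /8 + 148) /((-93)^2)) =-53820 /2463043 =-0.02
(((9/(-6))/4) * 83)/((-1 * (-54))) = -83/144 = -0.58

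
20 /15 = 4 /3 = 1.33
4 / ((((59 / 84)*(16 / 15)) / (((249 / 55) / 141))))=5229 / 30503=0.17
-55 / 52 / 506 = -5 / 2392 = -0.00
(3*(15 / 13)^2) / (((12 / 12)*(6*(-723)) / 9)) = -675 / 81458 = -0.01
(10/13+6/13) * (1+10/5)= 48/13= 3.69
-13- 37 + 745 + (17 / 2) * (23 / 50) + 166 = 86491 / 100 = 864.91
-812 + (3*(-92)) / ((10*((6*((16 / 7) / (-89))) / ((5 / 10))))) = -115591 / 160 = -722.44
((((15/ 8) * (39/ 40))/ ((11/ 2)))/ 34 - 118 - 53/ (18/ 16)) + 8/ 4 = -17567971/ 107712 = -163.10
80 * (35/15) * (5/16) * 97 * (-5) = -84875/3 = -28291.67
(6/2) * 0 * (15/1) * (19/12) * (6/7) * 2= 0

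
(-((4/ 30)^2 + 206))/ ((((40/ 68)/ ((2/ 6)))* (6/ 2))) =-394009/ 10125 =-38.91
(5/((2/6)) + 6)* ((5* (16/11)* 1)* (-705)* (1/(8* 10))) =-14805/11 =-1345.91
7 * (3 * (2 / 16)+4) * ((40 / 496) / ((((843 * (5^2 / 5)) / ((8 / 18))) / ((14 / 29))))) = 0.00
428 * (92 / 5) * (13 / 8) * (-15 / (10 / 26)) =-2495454 / 5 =-499090.80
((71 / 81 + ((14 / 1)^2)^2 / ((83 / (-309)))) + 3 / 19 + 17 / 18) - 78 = -36556955851 / 255474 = -143094.62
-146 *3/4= -219/2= -109.50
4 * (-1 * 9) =-36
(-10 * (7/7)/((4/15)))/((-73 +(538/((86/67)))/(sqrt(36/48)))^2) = -552844838715975/3224551218121494818 - 47072560613850 * sqrt(3)/1612275609060747409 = -0.00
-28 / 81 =-0.35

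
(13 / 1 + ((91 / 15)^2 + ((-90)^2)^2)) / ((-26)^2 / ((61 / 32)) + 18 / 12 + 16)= 1800995867132 / 10214775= 176312.83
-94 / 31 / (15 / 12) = -376 / 155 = -2.43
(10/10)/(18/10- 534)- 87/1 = -231512/2661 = -87.00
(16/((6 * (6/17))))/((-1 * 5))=-68/45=-1.51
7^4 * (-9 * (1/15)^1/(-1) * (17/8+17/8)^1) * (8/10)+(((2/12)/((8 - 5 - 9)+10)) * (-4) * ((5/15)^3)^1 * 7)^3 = 520603846553/106288200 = 4898.04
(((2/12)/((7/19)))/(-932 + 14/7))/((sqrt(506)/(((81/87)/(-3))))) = 19* sqrt(506)/63685160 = 0.00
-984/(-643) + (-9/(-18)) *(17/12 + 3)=57695/15432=3.74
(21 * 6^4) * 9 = 244944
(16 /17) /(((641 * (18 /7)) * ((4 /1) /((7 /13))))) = 98 /1274949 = 0.00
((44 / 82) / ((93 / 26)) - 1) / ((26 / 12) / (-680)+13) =-4407760 / 67397317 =-0.07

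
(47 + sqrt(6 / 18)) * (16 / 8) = 2 * sqrt(3) / 3 + 94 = 95.15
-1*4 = -4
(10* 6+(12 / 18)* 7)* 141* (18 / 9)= 18236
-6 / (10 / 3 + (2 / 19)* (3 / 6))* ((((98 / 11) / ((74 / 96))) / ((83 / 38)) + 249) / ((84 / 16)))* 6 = -23502844656 / 45638131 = -514.98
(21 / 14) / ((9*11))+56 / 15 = 1237 / 330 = 3.75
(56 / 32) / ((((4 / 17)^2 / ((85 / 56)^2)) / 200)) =52200625 / 3584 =14564.91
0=0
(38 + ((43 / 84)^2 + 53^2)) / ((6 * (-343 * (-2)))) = 20090281 / 29042496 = 0.69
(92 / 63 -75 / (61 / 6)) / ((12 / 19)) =-216011 / 23058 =-9.37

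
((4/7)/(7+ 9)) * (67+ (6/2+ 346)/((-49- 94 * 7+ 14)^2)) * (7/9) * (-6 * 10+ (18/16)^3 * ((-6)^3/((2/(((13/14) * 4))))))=-379097724637/322727328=-1174.67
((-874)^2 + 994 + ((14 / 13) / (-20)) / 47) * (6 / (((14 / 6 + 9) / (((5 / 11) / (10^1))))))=42060201237 / 2285140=18405.96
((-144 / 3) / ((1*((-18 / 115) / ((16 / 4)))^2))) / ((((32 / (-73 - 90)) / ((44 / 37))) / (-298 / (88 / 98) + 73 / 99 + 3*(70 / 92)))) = -561432994600 / 8991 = -62443887.73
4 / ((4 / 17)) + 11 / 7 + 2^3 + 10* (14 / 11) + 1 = 3103 / 77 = 40.30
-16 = -16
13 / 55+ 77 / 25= 912 / 275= 3.32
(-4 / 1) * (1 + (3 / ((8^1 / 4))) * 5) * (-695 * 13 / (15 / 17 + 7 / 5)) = 13055575 / 97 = 134593.56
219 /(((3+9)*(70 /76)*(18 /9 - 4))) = -1387 /140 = -9.91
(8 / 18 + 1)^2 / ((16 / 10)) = 845 / 648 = 1.30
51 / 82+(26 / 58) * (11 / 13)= 2381 / 2378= 1.00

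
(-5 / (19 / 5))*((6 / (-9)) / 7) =50 / 399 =0.13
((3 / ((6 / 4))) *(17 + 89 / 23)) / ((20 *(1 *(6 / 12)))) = 4.17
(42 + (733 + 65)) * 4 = 3360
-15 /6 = -5 /2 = -2.50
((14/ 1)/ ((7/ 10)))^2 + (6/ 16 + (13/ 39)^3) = 86489/ 216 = 400.41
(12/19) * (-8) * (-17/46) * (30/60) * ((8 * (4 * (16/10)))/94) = 0.51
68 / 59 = 1.15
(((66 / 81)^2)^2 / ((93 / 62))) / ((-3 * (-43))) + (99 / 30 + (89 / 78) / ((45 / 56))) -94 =-2387001827173 / 26736796710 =-89.28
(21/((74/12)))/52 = 63/962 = 0.07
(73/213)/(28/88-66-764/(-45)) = -24090/3423407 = -0.01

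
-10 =-10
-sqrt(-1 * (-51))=-sqrt(51)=-7.14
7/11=0.64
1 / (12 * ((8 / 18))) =3 / 16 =0.19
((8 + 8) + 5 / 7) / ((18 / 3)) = 39 / 14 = 2.79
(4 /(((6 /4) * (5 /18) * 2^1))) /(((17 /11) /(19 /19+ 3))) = 1056 /85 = 12.42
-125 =-125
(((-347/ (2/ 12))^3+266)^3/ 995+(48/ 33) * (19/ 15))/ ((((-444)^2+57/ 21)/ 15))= -56211185753592846147120.62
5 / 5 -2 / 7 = 5 / 7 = 0.71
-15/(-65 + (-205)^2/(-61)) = 61/3066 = 0.02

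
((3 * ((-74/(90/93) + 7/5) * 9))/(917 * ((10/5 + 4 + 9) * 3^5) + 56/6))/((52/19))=-288819/1303564990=-0.00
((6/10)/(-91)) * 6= -18/455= -0.04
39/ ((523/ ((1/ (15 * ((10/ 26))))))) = 169/ 13075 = 0.01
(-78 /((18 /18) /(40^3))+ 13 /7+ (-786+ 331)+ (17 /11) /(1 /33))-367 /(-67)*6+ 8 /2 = -2341419315 /469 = -4992365.28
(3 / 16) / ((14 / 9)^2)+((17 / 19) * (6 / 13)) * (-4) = -1219467 / 774592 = -1.57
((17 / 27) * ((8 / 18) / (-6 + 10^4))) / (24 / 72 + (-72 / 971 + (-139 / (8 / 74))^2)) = 528224 / 31186595665570869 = 0.00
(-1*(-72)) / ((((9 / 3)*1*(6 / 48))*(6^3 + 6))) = 32 / 37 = 0.86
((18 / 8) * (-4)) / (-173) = 9 / 173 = 0.05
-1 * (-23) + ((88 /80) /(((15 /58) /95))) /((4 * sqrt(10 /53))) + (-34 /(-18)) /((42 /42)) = 224 /9 + 6061 * sqrt(530) /600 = 257.45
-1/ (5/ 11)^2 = -121/ 25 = -4.84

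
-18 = -18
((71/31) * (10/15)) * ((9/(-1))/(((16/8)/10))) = -68.71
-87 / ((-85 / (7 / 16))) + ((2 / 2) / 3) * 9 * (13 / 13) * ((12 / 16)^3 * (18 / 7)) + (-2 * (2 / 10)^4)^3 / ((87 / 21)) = 99816357208627 / 26960937500000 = 3.70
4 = 4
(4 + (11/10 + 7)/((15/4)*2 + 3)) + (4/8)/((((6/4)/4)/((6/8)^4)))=5.19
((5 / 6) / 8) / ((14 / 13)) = 0.10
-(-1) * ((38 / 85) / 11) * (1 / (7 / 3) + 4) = 1178 / 6545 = 0.18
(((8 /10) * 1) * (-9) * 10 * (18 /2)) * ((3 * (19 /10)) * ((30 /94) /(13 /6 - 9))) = 332424 /1927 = 172.51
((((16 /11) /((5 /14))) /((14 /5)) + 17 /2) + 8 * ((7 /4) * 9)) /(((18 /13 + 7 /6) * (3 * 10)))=38883 /21890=1.78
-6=-6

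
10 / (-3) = -10 / 3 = -3.33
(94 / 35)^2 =8836 / 1225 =7.21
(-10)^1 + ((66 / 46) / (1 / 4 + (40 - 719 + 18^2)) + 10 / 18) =-9.45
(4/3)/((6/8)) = 1.78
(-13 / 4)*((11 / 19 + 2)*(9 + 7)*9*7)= -160524 / 19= -8448.63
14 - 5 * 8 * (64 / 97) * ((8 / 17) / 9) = 12.62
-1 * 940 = -940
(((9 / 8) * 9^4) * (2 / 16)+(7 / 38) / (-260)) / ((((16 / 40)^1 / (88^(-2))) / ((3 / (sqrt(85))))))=218776377 * sqrt(85) / 20810915840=0.10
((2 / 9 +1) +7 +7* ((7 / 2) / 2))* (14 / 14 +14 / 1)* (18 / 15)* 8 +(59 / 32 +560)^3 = 5811708404803 / 32768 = 177359265.28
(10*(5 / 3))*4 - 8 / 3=64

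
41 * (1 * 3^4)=3321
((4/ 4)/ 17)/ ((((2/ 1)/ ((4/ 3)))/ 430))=860/ 51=16.86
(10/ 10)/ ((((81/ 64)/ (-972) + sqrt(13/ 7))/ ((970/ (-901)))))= -114425856 * sqrt(91)/ 1381720441 - 1042944/ 1381720441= -0.79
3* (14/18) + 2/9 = 23/9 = 2.56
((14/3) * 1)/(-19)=-14/57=-0.25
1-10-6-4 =-19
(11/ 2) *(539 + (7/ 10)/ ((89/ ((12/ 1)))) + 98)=3118577/ 890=3504.02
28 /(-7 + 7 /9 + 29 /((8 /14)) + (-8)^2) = 1008 /3907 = 0.26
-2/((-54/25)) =25/27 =0.93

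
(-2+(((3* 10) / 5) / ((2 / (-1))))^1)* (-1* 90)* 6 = 2700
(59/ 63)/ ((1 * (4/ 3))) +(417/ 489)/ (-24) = 6087/ 9128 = 0.67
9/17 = 0.53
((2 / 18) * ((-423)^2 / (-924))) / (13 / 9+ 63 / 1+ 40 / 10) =-59643 / 189728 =-0.31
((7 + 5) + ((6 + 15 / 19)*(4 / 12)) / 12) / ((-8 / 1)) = -2779 / 1824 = -1.52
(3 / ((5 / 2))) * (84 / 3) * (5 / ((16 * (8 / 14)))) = 147 / 8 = 18.38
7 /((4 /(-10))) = -35 /2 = -17.50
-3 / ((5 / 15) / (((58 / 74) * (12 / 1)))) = -3132 / 37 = -84.65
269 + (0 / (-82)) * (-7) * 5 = 269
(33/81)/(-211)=-11/5697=-0.00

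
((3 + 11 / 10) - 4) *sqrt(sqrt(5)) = 5^(1 / 4) / 10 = 0.15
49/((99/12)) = 196/33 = 5.94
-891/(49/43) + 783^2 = 30003048/49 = 612307.10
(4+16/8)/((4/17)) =51/2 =25.50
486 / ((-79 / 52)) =-25272 / 79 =-319.90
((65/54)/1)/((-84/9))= -65/504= -0.13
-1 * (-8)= 8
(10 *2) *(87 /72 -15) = -1655 /6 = -275.83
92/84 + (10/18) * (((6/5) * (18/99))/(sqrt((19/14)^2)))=1733/1463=1.18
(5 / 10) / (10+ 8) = 1 / 36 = 0.03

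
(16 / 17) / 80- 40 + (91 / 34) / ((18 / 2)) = -60727 / 1530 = -39.69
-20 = -20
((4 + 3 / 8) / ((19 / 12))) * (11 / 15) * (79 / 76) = 6083 / 2888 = 2.11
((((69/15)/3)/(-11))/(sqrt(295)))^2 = 529/8031375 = 0.00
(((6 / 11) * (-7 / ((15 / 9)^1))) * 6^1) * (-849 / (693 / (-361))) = -3677868 / 605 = -6079.12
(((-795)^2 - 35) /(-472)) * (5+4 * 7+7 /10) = -21298063 /472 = -45123.01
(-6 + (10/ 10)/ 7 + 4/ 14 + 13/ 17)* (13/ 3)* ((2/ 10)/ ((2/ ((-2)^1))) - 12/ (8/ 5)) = 40898/ 255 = 160.38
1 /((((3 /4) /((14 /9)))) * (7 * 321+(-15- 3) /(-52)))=0.00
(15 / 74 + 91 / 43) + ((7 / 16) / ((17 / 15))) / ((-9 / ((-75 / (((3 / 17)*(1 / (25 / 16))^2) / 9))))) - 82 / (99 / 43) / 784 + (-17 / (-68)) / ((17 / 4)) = 216511653890293 / 537415667712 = 402.88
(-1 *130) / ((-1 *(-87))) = -130 / 87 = -1.49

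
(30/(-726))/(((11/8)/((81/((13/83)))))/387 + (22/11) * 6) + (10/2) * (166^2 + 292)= 4208186047921520/30222537719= 139240.00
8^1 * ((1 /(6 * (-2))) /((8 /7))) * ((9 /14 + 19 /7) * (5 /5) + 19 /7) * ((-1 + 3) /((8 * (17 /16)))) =-5 /6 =-0.83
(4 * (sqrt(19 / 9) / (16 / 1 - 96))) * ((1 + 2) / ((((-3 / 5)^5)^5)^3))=5293955920339377119177015629247762262821197509765625 * sqrt(19) / 2433067150853430836478735970475445228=9484250716312557.61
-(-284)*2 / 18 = 284 / 9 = 31.56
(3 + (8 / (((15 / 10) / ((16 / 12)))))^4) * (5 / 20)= 16796899 / 26244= 640.03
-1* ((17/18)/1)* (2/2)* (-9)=17/2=8.50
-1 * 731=-731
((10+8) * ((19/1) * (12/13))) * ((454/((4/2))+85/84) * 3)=19650978/91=215944.81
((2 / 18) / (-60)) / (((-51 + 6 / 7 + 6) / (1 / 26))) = 0.00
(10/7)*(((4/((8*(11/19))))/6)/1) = 95/462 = 0.21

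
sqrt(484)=22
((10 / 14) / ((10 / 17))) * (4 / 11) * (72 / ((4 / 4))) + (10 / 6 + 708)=171277 / 231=741.46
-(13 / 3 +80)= -253 / 3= -84.33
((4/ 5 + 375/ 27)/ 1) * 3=661/ 15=44.07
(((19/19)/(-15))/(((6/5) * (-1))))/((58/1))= 1/1044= 0.00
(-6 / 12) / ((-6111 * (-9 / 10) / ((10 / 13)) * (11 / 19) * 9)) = -950 / 70783713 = -0.00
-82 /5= -16.40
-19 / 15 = -1.27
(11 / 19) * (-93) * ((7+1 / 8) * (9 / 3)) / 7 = -164.41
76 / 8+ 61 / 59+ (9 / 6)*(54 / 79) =107755 / 9322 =11.56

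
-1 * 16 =-16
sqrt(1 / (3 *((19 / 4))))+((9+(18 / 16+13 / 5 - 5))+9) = 2 *sqrt(57) / 57+669 / 40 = 16.99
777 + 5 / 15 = 2332 / 3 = 777.33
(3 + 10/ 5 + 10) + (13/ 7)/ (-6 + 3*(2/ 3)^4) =14979/ 1022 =14.66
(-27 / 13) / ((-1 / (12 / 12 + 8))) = 243 / 13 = 18.69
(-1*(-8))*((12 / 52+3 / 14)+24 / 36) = 2428 / 273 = 8.89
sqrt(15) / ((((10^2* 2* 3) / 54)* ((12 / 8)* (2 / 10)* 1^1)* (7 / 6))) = 9* sqrt(15) / 35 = 1.00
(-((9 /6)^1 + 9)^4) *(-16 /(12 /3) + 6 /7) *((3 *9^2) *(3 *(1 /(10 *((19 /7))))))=1559543139 /1520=1026015.22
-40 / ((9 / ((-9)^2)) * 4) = -90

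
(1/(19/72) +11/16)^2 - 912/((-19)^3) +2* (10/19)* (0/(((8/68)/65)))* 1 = 1864609/92416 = 20.18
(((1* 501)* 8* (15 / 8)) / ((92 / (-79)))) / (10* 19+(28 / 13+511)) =-9.18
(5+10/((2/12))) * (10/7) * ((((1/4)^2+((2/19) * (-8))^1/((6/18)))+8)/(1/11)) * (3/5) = 3610035/1064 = 3392.89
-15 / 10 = -1.50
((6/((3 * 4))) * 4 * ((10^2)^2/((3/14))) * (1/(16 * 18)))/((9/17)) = 148750/243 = 612.14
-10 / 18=-5 / 9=-0.56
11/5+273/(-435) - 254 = -252.43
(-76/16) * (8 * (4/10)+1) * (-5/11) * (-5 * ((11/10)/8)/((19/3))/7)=-9/64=-0.14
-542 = -542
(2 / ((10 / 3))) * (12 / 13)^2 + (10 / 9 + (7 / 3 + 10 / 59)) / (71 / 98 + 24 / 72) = 3.93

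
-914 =-914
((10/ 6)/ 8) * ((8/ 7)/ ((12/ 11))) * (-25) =-5.46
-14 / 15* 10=-28 / 3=-9.33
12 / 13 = 0.92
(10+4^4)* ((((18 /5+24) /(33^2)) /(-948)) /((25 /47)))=-143773 /10753875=-0.01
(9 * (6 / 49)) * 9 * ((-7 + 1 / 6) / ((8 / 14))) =-3321 / 28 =-118.61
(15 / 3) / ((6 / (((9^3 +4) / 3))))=3665 / 18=203.61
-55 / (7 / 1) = -7.86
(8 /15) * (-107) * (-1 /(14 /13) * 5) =5564 /21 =264.95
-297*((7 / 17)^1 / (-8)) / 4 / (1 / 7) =14553 / 544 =26.75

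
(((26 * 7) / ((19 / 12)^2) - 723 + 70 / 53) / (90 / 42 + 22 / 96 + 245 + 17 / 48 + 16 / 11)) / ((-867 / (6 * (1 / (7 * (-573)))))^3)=-4371440480 / 326739564871399660991822721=-0.00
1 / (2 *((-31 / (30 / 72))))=-5 / 744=-0.01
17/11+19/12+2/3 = 167/44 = 3.80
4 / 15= 0.27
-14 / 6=-7 / 3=-2.33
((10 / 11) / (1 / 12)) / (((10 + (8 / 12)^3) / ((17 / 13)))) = 27540 / 19877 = 1.39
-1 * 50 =-50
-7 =-7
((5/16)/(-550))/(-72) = 1/126720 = 0.00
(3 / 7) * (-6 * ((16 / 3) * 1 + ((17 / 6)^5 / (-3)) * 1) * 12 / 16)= 185063 / 1728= 107.10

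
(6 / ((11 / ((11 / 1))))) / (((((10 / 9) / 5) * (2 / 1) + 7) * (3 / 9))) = 162 / 67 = 2.42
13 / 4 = 3.25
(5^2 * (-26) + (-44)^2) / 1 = 1286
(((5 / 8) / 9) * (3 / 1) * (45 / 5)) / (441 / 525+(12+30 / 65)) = 1625 / 11528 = 0.14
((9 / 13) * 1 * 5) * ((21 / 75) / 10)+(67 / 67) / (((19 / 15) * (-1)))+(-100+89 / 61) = -74757583 / 753350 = -99.23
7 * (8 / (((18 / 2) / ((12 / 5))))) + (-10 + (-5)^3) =-1801 / 15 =-120.07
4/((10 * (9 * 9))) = 2/405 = 0.00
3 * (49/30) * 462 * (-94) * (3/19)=-3191958/95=-33599.56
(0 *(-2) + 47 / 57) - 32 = -1777 / 57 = -31.18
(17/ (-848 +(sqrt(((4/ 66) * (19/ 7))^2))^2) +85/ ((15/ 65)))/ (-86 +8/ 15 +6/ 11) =-2749839092495/ 634024560208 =-4.34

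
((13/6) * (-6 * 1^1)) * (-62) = 806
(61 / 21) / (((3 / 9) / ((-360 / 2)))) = -10980 / 7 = -1568.57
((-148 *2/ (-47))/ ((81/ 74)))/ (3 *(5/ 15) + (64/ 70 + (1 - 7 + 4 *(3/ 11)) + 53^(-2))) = -1.92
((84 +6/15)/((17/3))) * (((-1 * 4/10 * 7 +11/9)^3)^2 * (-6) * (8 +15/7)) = -13983.03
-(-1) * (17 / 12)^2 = 289 / 144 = 2.01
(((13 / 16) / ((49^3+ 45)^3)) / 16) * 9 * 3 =351 / 417352418941794304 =0.00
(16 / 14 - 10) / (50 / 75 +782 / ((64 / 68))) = -0.01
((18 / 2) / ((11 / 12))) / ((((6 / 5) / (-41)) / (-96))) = 354240 / 11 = 32203.64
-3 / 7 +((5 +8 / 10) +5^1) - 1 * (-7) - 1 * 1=573 / 35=16.37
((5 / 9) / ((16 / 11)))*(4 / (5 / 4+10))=11 / 81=0.14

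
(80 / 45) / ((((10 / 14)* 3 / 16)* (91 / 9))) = 256 / 195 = 1.31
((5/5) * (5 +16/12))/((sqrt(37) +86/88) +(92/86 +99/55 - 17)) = -22364508980/36512667387 - 1700340400 * sqrt(37)/36512667387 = -0.90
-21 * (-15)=315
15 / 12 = 1.25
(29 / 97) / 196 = 29 / 19012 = 0.00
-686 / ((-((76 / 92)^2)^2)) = 191970926 / 130321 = 1473.06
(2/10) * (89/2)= 89/10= 8.90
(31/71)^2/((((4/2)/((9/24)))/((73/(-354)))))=-70153/9517408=-0.01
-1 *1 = -1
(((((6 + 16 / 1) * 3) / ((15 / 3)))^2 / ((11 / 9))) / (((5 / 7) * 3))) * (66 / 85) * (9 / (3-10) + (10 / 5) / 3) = -31.98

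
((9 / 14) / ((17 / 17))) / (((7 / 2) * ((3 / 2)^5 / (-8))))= -256 / 1323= -0.19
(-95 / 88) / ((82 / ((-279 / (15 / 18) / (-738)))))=-1767 / 295856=-0.01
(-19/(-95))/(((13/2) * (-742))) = -1/24115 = -0.00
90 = 90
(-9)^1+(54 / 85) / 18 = -762 / 85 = -8.96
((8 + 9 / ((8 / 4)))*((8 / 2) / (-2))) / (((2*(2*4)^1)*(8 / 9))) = -225 / 128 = -1.76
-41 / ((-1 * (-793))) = -41 / 793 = -0.05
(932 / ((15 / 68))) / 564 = 15844 / 2115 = 7.49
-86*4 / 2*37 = -6364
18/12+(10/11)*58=1193/22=54.23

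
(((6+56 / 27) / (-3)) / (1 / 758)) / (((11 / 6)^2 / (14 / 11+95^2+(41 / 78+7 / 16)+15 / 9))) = -284469322373 / 51909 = -5480154.16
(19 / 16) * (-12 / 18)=-19 / 24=-0.79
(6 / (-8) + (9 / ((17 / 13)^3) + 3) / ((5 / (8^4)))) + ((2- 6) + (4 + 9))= 566255253 / 98260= 5762.83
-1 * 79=-79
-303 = -303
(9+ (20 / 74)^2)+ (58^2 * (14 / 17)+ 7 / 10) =647018721 / 232730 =2780.13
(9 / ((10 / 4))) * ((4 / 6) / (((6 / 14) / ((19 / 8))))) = 133 / 10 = 13.30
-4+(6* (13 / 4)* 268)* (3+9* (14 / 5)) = 736846 / 5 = 147369.20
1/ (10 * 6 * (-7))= -1/ 420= -0.00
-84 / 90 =-14 / 15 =-0.93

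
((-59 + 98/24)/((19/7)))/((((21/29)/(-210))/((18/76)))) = 2006655/1444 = 1389.65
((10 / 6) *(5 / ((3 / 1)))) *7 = 175 / 9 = 19.44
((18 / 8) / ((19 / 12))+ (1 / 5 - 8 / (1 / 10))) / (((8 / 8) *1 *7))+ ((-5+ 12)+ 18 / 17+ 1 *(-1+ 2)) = -24172 / 11305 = -2.14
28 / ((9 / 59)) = 183.56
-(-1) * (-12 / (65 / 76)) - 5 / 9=-8533 / 585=-14.59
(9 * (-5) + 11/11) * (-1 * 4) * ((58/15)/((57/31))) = 316448/855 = 370.11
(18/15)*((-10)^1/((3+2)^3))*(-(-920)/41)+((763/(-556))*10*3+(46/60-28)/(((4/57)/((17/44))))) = -9692285069/50151200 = -193.26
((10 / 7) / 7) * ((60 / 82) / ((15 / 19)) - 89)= -36110 / 2009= -17.97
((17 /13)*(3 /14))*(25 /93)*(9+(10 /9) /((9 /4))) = 326825 /457002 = 0.72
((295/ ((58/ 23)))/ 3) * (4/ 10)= 1357/ 87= 15.60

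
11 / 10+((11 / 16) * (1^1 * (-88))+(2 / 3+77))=274 / 15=18.27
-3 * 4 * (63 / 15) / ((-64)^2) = -63 / 5120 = -0.01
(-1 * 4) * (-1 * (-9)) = -36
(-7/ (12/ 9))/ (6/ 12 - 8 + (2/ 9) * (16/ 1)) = 189/ 142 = 1.33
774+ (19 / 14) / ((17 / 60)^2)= 790.91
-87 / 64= -1.36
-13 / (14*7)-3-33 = -3541 / 98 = -36.13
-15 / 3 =-5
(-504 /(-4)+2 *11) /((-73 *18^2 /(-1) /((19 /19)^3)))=37 /5913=0.01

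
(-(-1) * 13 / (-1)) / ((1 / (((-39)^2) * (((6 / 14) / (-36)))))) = 6591 / 28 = 235.39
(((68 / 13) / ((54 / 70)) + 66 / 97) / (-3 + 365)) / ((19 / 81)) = 0.09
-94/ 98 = -47/ 49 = -0.96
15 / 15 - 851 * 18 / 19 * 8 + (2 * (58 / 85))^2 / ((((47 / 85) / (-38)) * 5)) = -2457152107 / 379525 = -6474.28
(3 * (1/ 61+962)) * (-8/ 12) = -117366/ 61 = -1924.03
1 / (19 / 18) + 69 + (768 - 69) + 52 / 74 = 769.65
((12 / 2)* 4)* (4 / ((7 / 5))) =480 / 7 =68.57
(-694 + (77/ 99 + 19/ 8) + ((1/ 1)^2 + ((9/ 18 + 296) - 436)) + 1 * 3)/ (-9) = 59497/ 648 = 91.82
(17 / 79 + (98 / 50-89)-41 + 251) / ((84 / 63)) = 729813 / 7900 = 92.38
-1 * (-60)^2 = -3600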